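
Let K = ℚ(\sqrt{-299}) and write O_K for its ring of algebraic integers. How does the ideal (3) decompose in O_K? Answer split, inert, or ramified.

split

Since -299 ≡ 1 mod 4, the ring of integers is ℤ[(1+√-299)/2] with discriminant -299.
Since gcd(3, -299) = 1 the prime 3 does not ramify.
(-299/3) = 1^1 mod 3 = 1, giving Legendre symbol 1.
(-299/3) = 1, so 3 splits.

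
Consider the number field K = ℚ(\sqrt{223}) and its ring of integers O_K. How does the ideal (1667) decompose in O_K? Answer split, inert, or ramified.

inert

223 mod 4 = 3, hence disc K = 4·223 = 892 and O_K = ℤ[√223].
1667 ∤ 892, so 1667 is unramified.
Legendre symbol by Euler's criterion: (223/1667) ≡ 223^833 ≡ 1666 (mod 1667), i.e. (223/1667) = -1.
d is a non-residue mod p, hence 1667 remains inert in O_K.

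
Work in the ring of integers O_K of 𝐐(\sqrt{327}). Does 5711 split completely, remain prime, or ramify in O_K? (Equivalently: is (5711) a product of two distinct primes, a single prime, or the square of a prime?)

Since 327 ≢ 1 mod 4, the ring of integers is ℤ[√327] with discriminant 4·327 = 1308.
Since gcd(5711, 1308) = 1 the prime 5711 does not ramify.
Euler's criterion: 327^2855 mod 5711 = 1. Thus (327|5711) = 1.
d is a quadratic residue mod p, hence 5711 splits in O_K.

5711 splits in O_K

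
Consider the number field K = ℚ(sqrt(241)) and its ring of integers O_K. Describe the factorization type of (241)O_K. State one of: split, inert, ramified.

ramifies in O_K

Since 241 ≡ 1 mod 4, the ring of integers is ℤ[(1+√241)/2] with discriminant 241.
241 divides disc(K) = 241, so 241 ramifies.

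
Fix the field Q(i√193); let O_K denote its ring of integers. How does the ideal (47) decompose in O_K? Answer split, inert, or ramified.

d = -193 ≡ 3 (mod 4), so O_K = ℤ[√-193] and disc(K) = 4d = -772.
Since gcd(47, -772) = 1 the prime 47 does not ramify.
Euler's criterion: (-193)^23 mod 47 = 1. Thus (-193|47) = 1.
d is a quadratic residue mod p, hence 47 splits in O_K.

p splits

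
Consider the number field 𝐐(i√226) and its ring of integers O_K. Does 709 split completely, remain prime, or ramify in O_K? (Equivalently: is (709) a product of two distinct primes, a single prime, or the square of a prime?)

Since -226 ≢ 1 mod 4, the ring of integers is ℤ[√-226] with discriminant 4·(-226) = -904.
disc(K) = -904 is not divisible by 709; 709 is unramified.
Euler's criterion: (-226)^354 mod 709 = 708. Thus (-226|709) = -1.
d is a non-residue mod p, hence 709 remains inert in O_K.

inert — (709) stays prime in O_K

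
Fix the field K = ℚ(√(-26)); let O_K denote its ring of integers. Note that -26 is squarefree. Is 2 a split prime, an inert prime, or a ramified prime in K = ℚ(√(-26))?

d = -26 ≡ 2 (mod 4), so O_K = ℤ[√-26] and disc(K) = 4d = -104.
disc(K) = -104 = 2·(-52), so p = 2 is ramified.

ramifies in O_K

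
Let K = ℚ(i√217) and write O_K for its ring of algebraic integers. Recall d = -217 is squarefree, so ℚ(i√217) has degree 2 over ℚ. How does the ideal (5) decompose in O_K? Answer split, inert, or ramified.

remains prime (inert)

-217 mod 4 = 3, hence disc K = 4·(-217) = -868 and O_K = ℤ[√-217].
Since gcd(5, -868) = 1 the prime 5 does not ramify.
Euler's criterion: (-217)^2 mod 5 = 4. Thus (-217|5) = -1.
(-217/5) = -1, so 5 is inert.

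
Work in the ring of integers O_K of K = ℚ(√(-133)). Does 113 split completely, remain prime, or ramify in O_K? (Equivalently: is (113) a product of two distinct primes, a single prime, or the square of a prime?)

-133 mod 4 = 3, hence disc K = 4·(-133) = -532 and O_K = ℤ[√-133].
113 ∤ -532, so 113 is unramified.
Euler's criterion: (-133)^56 mod 113 = 112. Thus (-133|113) = -1.
d is a non-residue mod p, hence 113 remains inert in O_K.

inert — (113) stays prime in O_K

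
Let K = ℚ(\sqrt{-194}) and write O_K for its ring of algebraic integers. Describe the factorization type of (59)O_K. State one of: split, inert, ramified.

inert

d = -194 ≡ 2 (mod 4), so O_K = ℤ[√-194] and disc(K) = 4d = -776.
59 ∤ -776, so 59 is unramified.
Compute (-194/59) via Euler: 42^((59-1)/2) mod 59 = 58, so (-194/59) = -1.
(-194/59) = -1, so 59 is inert.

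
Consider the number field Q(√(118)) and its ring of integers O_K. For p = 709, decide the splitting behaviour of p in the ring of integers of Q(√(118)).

remains prime (inert)

d = 118 ≡ 2 (mod 4), so O_K = ℤ[√118] and disc(K) = 4d = 472.
disc(K) = 472 is not divisible by 709; 709 is unramified.
(118/709) = 118^354 mod 709 = 708, giving Legendre symbol -1.
d is a non-residue mod p, hence 709 remains inert in O_K.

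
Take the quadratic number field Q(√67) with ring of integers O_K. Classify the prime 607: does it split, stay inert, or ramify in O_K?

d = 67 ≡ 3 (mod 4), so O_K = ℤ[√67] and disc(K) = 4d = 268.
disc(K) = 268 is not divisible by 607; 607 is unramified.
Euler's criterion: 67^303 mod 607 = 606. Thus (67|607) = -1.
Legendre symbol -1 ⇒ 607 is inert.

inert — (607) stays prime in O_K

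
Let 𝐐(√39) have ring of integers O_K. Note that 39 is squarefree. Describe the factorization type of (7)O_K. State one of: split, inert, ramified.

splits completely

39 mod 4 = 3, hence disc K = 4·39 = 156 and O_K = ℤ[√39].
Since gcd(7, 156) = 1 the prime 7 does not ramify.
(39/7) = 4^3 mod 7 = 1, giving Legendre symbol 1.
d is a quadratic residue mod p, hence 7 splits in O_K.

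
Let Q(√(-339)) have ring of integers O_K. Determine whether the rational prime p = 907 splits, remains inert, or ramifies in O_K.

inert — (907) stays prime in O_K

Since -339 ≡ 1 mod 4, the ring of integers is ℤ[(1+√-339)/2] with discriminant -339.
907 ∤ -339, so 907 is unramified.
(-339/907) = 568^453 mod 907 = 906, giving Legendre symbol -1.
d is a non-residue mod p, hence 907 remains inert in O_K.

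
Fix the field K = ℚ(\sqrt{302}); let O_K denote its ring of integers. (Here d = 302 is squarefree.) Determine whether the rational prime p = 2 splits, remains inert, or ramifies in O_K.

ramifies in O_K

Since 302 ≢ 1 mod 4, the ring of integers is ℤ[√302] with discriminant 4·302 = 1208.
Ramification test: 2 | 1208. The prime 2 ramifies in K.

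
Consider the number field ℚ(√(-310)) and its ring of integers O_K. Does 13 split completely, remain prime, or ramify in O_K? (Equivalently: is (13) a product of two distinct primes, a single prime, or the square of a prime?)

Since -310 ≢ 1 mod 4, the ring of integers is ℤ[√-310] with discriminant 4·(-310) = -1240.
13 ∤ -1240, so 13 is unramified.
Compute (-310/13) via Euler: 2^((13-1)/2) mod 13 = 12, so (-310/13) = -1.
Legendre symbol -1 ⇒ 13 is inert.

inert — (13) stays prime in O_K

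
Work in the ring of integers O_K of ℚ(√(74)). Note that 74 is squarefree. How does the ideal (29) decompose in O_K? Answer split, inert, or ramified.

splits completely

d = 74 ≡ 2 (mod 4), so O_K = ℤ[√74] and disc(K) = 4d = 296.
29 ∤ 296, so 29 is unramified.
Legendre symbol by Euler's criterion: (74/29) ≡ 74^14 ≡ 1 (mod 29), i.e. (74/29) = 1.
d is a quadratic residue mod p, hence 29 splits in O_K.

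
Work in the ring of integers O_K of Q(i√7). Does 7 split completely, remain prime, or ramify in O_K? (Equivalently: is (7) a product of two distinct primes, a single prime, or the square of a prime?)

d = -7 ≡ 1 (mod 4), so O_K = ℤ[(1+√-7)/2] and disc(K) = d = -7.
7 divides disc(K) = -7, so 7 ramifies.

p ramifies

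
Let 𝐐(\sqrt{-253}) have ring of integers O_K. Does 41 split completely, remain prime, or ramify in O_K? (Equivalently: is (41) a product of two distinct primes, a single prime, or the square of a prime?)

remains prime (inert)

d = -253 ≡ 3 (mod 4), so O_K = ℤ[√-253] and disc(K) = 4d = -1012.
disc(K) = -1012 is not divisible by 41; 41 is unramified.
Legendre symbol by Euler's criterion: (-253/41) ≡ (-253)^20 ≡ 40 (mod 41), i.e. (-253/41) = -1.
d is a non-residue mod p, hence 41 remains inert in O_K.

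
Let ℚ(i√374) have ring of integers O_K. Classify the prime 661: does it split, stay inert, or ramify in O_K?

d = -374 ≡ 2 (mod 4), so O_K = ℤ[√-374] and disc(K) = 4d = -1496.
Since gcd(661, -1496) = 1 the prime 661 does not ramify.
Legendre symbol by Euler's criterion: (-374/661) ≡ (-374)^330 ≡ 660 (mod 661), i.e. (-374/661) = -1.
d is a non-residue mod p, hence 661 remains inert in O_K.

inert — (661) stays prime in O_K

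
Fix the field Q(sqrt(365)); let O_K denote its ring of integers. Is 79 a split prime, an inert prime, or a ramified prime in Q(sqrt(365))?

Since 365 ≡ 1 mod 4, the ring of integers is ℤ[(1+√365)/2] with discriminant 365.
79 ∤ 365, so 79 is unramified.
Compute (365/79) via Euler: 49^((79-1)/2) mod 79 = 1, so (365/79) = 1.
(365/79) = 1, so 79 splits.

split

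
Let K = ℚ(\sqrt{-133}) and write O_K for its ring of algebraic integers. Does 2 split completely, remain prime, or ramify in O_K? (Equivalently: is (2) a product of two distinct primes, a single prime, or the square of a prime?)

ramifies in O_K

Since -133 ≢ 1 mod 4, the ring of integers is ℤ[√-133] with discriminant 4·(-133) = -532.
Ramification test: 2 | -532. The prime 2 ramifies in K.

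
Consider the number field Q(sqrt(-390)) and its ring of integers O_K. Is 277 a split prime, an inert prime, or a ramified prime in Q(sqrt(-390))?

split

Since -390 ≢ 1 mod 4, the ring of integers is ℤ[√-390] with discriminant 4·(-390) = -1560.
Since gcd(277, -1560) = 1 the prime 277 does not ramify.
Compute (-390/277) via Euler: 164^((277-1)/2) mod 277 = 1, so (-390/277) = 1.
(-390/277) = 1, so 277 splits.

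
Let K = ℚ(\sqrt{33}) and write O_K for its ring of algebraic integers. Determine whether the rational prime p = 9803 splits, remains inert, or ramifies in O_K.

Since 33 ≡ 1 mod 4, the ring of integers is ℤ[(1+√33)/2] with discriminant 33.
disc(K) = 33 is not divisible by 9803; 9803 is unramified.
Legendre symbol by Euler's criterion: (33/9803) ≡ 33^4901 ≡ 1 (mod 9803), i.e. (33/9803) = 1.
(33/9803) = 1, so 9803 splits.

split — (9803) = 𝔭₁𝔭₂ with 𝔭₁ ≠ 𝔭₂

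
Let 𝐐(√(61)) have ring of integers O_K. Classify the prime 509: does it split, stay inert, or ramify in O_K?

509 remains inert

61 mod 4 = 1, hence disc K = 61 and O_K = ℤ[(1+√61)/2].
disc(K) = 61 is not divisible by 509; 509 is unramified.
Compute (61/509) via Euler: 61^((509-1)/2) mod 509 = 508, so (61/509) = -1.
d is a non-residue mod p, hence 509 remains inert in O_K.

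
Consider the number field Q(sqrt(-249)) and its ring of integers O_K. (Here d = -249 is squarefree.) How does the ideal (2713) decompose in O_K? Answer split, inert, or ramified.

d = -249 ≡ 3 (mod 4), so O_K = ℤ[√-249] and disc(K) = 4d = -996.
disc(K) = -996 is not divisible by 2713; 2713 is unramified.
Compute (-249/2713) via Euler: 2464^((2713-1)/2) mod 2713 = 2712, so (-249/2713) = -1.
Legendre symbol -1 ⇒ 2713 is inert.

p is inert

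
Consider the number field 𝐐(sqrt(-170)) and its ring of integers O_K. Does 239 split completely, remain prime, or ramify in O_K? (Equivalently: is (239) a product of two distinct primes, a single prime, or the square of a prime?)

inert

-170 mod 4 = 2, hence disc K = 4·(-170) = -680 and O_K = ℤ[√-170].
239 ∤ -680, so 239 is unramified.
Legendre symbol by Euler's criterion: (-170/239) ≡ (-170)^119 ≡ 238 (mod 239), i.e. (-170/239) = -1.
Legendre symbol -1 ⇒ 239 is inert.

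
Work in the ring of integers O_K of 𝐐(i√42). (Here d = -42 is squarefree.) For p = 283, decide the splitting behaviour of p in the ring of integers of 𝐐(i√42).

-42 mod 4 = 2, hence disc K = 4·(-42) = -168 and O_K = ℤ[√-42].
disc(K) = -168 is not divisible by 283; 283 is unramified.
Euler's criterion: (-42)^141 mod 283 = 282. Thus (-42|283) = -1.
d is a non-residue mod p, hence 283 remains inert in O_K.

remains prime (inert)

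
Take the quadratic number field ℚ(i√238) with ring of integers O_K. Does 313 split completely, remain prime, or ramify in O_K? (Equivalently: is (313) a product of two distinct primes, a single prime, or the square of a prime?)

d = -238 ≡ 2 (mod 4), so O_K = ℤ[√-238] and disc(K) = 4d = -952.
disc(K) = -952 is not divisible by 313; 313 is unramified.
Euler's criterion: (-238)^156 mod 313 = 1. Thus (-238|313) = 1.
Legendre symbol 1 ⇒ 313 is split.

splits completely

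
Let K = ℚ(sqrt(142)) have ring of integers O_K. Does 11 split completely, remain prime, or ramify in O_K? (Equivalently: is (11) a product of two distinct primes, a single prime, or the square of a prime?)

Since 142 ≢ 1 mod 4, the ring of integers is ℤ[√142] with discriminant 4·142 = 568.
Since gcd(11, 568) = 1 the prime 11 does not ramify.
Legendre symbol by Euler's criterion: (142/11) ≡ 142^5 ≡ 10 (mod 11), i.e. (142/11) = -1.
d is a non-residue mod p, hence 11 remains inert in O_K.

p is inert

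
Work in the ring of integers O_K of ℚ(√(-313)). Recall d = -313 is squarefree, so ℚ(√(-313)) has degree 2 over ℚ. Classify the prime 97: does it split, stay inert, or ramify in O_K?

splits completely

d = -313 ≡ 3 (mod 4), so O_K = ℤ[√-313] and disc(K) = 4d = -1252.
Since gcd(97, -1252) = 1 the prime 97 does not ramify.
Euler's criterion: (-313)^48 mod 97 = 1. Thus (-313|97) = 1.
Legendre symbol 1 ⇒ 97 is split.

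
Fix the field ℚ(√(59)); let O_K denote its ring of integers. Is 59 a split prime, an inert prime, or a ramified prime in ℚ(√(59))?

ramifies in O_K

Since 59 ≢ 1 mod 4, the ring of integers is ℤ[√59] with discriminant 4·59 = 236.
disc(K) = 236 = 59·4, so p = 59 is ramified.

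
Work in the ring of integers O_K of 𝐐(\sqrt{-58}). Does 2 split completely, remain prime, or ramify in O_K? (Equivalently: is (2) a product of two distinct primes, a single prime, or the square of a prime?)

ramified

d = -58 ≡ 2 (mod 4), so O_K = ℤ[√-58] and disc(K) = 4d = -232.
2 divides disc(K) = -232, so 2 ramifies.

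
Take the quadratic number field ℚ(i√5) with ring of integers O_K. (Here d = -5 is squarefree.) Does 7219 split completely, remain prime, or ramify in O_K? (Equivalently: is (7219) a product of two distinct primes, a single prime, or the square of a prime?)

d = -5 ≡ 3 (mod 4), so O_K = ℤ[√-5] and disc(K) = 4d = -20.
disc(K) = -20 is not divisible by 7219; 7219 is unramified.
Euler's criterion: (-5)^3609 mod 7219 = 7218. Thus (-5|7219) = -1.
Legendre symbol -1 ⇒ 7219 is inert.

inert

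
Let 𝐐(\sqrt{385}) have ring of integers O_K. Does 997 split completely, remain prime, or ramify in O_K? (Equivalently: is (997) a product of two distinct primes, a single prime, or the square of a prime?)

d = 385 ≡ 1 (mod 4), so O_K = ℤ[(1+√385)/2] and disc(K) = d = 385.
disc(K) = 385 is not divisible by 997; 997 is unramified.
(385/997) = 385^498 mod 997 = 996, giving Legendre symbol -1.
d is a non-residue mod p, hence 997 remains inert in O_K.

remains prime (inert)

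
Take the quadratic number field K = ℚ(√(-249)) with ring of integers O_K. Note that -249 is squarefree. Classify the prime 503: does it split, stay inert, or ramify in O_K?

inert

-249 mod 4 = 3, hence disc K = 4·(-249) = -996 and O_K = ℤ[√-249].
503 ∤ -996, so 503 is unramified.
Legendre symbol by Euler's criterion: (-249/503) ≡ (-249)^251 ≡ 502 (mod 503), i.e. (-249/503) = -1.
Legendre symbol -1 ⇒ 503 is inert.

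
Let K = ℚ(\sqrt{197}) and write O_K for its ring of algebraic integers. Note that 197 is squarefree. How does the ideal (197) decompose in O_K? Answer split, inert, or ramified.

197 mod 4 = 1, hence disc K = 197 and O_K = ℤ[(1+√197)/2].
Ramification test: 197 | 197. The prime 197 ramifies in K.

ramified — (197) = 𝔭²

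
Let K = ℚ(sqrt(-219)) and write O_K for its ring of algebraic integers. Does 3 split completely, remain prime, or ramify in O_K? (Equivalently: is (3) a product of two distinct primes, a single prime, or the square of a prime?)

d = -219 ≡ 1 (mod 4), so O_K = ℤ[(1+√-219)/2] and disc(K) = d = -219.
3 divides disc(K) = -219, so 3 ramifies.

ramified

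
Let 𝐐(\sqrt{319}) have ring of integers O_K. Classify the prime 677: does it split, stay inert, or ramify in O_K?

677 splits in O_K

d = 319 ≡ 3 (mod 4), so O_K = ℤ[√319] and disc(K) = 4d = 1276.
677 ∤ 1276, so 677 is unramified.
Legendre symbol by Euler's criterion: (319/677) ≡ 319^338 ≡ 1 (mod 677), i.e. (319/677) = 1.
d is a quadratic residue mod p, hence 677 splits in O_K.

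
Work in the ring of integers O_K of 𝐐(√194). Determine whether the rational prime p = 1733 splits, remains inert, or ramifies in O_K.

194 mod 4 = 2, hence disc K = 4·194 = 776 and O_K = ℤ[√194].
disc(K) = 776 is not divisible by 1733; 1733 is unramified.
Euler's criterion: 194^866 mod 1733 = 1. Thus (194|1733) = 1.
(194/1733) = 1, so 1733 splits.

split — (1733) = 𝔭₁𝔭₂ with 𝔭₁ ≠ 𝔭₂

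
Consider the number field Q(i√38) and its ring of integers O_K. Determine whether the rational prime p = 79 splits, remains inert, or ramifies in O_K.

79 remains inert

d = -38 ≡ 2 (mod 4), so O_K = ℤ[√-38] and disc(K) = 4d = -152.
79 ∤ -152, so 79 is unramified.
Legendre symbol by Euler's criterion: (-38/79) ≡ (-38)^39 ≡ 78 (mod 79), i.e. (-38/79) = -1.
d is a non-residue mod p, hence 79 remains inert in O_K.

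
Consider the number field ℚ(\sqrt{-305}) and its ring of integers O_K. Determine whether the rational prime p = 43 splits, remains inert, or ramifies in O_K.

inert

-305 mod 4 = 3, hence disc K = 4·(-305) = -1220 and O_K = ℤ[√-305].
Since gcd(43, -1220) = 1 the prime 43 does not ramify.
Euler's criterion: (-305)^21 mod 43 = 42. Thus (-305|43) = -1.
(-305/43) = -1, so 43 is inert.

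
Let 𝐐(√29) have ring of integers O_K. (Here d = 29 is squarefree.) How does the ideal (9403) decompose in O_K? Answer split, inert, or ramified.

p splits

d = 29 ≡ 1 (mod 4), so O_K = ℤ[(1+√29)/2] and disc(K) = d = 29.
9403 ∤ 29, so 9403 is unramified.
Legendre symbol by Euler's criterion: (29/9403) ≡ 29^4701 ≡ 1 (mod 9403), i.e. (29/9403) = 1.
(29/9403) = 1, so 9403 splits.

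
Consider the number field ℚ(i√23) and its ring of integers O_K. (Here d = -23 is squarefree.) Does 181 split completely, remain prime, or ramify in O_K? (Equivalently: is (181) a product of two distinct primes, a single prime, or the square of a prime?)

d = -23 ≡ 1 (mod 4), so O_K = ℤ[(1+√-23)/2] and disc(K) = d = -23.
disc(K) = -23 is not divisible by 181; 181 is unramified.
(-23/181) = 158^90 mod 181 = 180, giving Legendre symbol -1.
d is a non-residue mod p, hence 181 remains inert in O_K.

inert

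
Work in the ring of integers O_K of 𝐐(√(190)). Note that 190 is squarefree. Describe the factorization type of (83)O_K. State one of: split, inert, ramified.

Since 190 ≢ 1 mod 4, the ring of integers is ℤ[√190] with discriminant 4·190 = 760.
disc(K) = 760 is not divisible by 83; 83 is unramified.
(190/83) = 24^41 mod 83 = 82, giving Legendre symbol -1.
Legendre symbol -1 ⇒ 83 is inert.

inert — (83) stays prime in O_K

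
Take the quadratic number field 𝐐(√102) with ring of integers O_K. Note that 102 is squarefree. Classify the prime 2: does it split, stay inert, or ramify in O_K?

102 mod 4 = 2, hence disc K = 4·102 = 408 and O_K = ℤ[√102].
2 divides disc(K) = 408, so 2 ramifies.

2 is ramified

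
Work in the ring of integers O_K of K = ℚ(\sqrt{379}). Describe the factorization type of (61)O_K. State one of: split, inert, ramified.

split

d = 379 ≡ 3 (mod 4), so O_K = ℤ[√379] and disc(K) = 4d = 1516.
61 ∤ 1516, so 61 is unramified.
Legendre symbol by Euler's criterion: (379/61) ≡ 379^30 ≡ 1 (mod 61), i.e. (379/61) = 1.
(379/61) = 1, so 61 splits.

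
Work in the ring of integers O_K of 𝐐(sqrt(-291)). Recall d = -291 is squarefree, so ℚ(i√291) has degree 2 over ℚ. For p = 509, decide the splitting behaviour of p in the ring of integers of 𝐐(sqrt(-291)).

inert

d = -291 ≡ 1 (mod 4), so O_K = ℤ[(1+√-291)/2] and disc(K) = d = -291.
disc(K) = -291 is not divisible by 509; 509 is unramified.
Compute (-291/509) via Euler: 218^((509-1)/2) mod 509 = 508, so (-291/509) = -1.
(-291/509) = -1, so 509 is inert.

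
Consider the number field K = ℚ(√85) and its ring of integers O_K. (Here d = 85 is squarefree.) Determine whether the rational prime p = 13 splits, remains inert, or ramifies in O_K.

d = 85 ≡ 1 (mod 4), so O_K = ℤ[(1+√85)/2] and disc(K) = d = 85.
13 ∤ 85, so 13 is unramified.
Compute (85/13) via Euler: 7^((13-1)/2) mod 13 = 12, so (85/13) = -1.
Legendre symbol -1 ⇒ 13 is inert.

inert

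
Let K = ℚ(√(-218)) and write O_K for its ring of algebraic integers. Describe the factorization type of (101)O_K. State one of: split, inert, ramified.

p splits

Since -218 ≢ 1 mod 4, the ring of integers is ℤ[√-218] with discriminant 4·(-218) = -872.
disc(K) = -872 is not divisible by 101; 101 is unramified.
Legendre symbol by Euler's criterion: (-218/101) ≡ (-218)^50 ≡ 1 (mod 101), i.e. (-218/101) = 1.
d is a quadratic residue mod p, hence 101 splits in O_K.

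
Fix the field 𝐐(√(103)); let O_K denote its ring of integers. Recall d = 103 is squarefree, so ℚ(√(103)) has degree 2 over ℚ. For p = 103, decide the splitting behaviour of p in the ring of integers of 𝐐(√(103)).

Since 103 ≢ 1 mod 4, the ring of integers is ℤ[√103] with discriminant 4·103 = 412.
Ramification test: 103 | 412. The prime 103 ramifies in K.

103 is ramified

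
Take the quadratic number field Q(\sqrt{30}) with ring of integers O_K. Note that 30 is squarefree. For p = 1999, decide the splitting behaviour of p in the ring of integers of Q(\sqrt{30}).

inert — (1999) stays prime in O_K

d = 30 ≡ 2 (mod 4), so O_K = ℤ[√30] and disc(K) = 4d = 120.
disc(K) = 120 is not divisible by 1999; 1999 is unramified.
(30/1999) = 30^999 mod 1999 = 1998, giving Legendre symbol -1.
d is a non-residue mod p, hence 1999 remains inert in O_K.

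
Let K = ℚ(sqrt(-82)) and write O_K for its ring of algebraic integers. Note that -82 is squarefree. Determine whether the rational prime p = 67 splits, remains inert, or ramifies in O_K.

67 remains inert

-82 mod 4 = 2, hence disc K = 4·(-82) = -328 and O_K = ℤ[√-82].
Since gcd(67, -328) = 1 the prime 67 does not ramify.
Euler's criterion: (-82)^33 mod 67 = 66. Thus (-82|67) = -1.
d is a non-residue mod p, hence 67 remains inert in O_K.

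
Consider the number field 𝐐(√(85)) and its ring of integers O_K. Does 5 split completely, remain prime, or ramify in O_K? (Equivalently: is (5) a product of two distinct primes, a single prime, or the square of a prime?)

p ramifies

Since 85 ≡ 1 mod 4, the ring of integers is ℤ[(1+√85)/2] with discriminant 85.
disc(K) = 85 = 5·17, so p = 5 is ramified.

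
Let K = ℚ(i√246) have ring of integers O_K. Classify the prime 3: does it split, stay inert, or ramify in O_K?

d = -246 ≡ 2 (mod 4), so O_K = ℤ[√-246] and disc(K) = 4d = -984.
Ramification test: 3 | -984. The prime 3 ramifies in K.

3 is ramified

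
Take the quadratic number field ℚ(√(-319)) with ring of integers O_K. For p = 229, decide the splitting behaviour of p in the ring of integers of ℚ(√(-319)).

inert — (229) stays prime in O_K

d = -319 ≡ 1 (mod 4), so O_K = ℤ[(1+√-319)/2] and disc(K) = d = -319.
disc(K) = -319 is not divisible by 229; 229 is unramified.
Compute (-319/229) via Euler: 139^((229-1)/2) mod 229 = 228, so (-319/229) = -1.
Legendre symbol -1 ⇒ 229 is inert.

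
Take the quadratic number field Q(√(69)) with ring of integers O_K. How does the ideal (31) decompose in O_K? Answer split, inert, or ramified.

split — (31) = 𝔭₁𝔭₂ with 𝔭₁ ≠ 𝔭₂

69 mod 4 = 1, hence disc K = 69 and O_K = ℤ[(1+√69)/2].
disc(K) = 69 is not divisible by 31; 31 is unramified.
(69/31) = 7^15 mod 31 = 1, giving Legendre symbol 1.
d is a quadratic residue mod p, hence 31 splits in O_K.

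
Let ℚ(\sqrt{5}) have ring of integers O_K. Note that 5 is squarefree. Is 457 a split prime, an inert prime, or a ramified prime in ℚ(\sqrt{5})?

Since 5 ≡ 1 mod 4, the ring of integers is ℤ[(1+√5)/2] with discriminant 5.
457 ∤ 5, so 457 is unramified.
Legendre symbol by Euler's criterion: (5/457) ≡ 5^228 ≡ 456 (mod 457), i.e. (5/457) = -1.
d is a non-residue mod p, hence 457 remains inert in O_K.

p is inert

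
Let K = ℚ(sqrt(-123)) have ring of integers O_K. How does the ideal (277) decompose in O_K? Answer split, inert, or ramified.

Since -123 ≡ 1 mod 4, the ring of integers is ℤ[(1+√-123)/2] with discriminant -123.
Since gcd(277, -123) = 1 the prime 277 does not ramify.
Compute (-123/277) via Euler: 154^((277-1)/2) mod 277 = 1, so (-123/277) = 1.
d is a quadratic residue mod p, hence 277 splits in O_K.

split — (277) = 𝔭₁𝔭₂ with 𝔭₁ ≠ 𝔭₂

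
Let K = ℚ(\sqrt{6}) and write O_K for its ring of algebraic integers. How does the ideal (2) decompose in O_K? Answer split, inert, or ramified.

2 is ramified

6 mod 4 = 2, hence disc K = 4·6 = 24 and O_K = ℤ[√6].
Ramification test: 2 | 24. The prime 2 ramifies in K.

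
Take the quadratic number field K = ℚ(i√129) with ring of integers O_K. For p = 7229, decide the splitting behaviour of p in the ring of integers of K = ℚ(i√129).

p splits

-129 mod 4 = 3, hence disc K = 4·(-129) = -516 and O_K = ℤ[√-129].
Since gcd(7229, -516) = 1 the prime 7229 does not ramify.
Legendre symbol by Euler's criterion: (-129/7229) ≡ (-129)^3614 ≡ 1 (mod 7229), i.e. (-129/7229) = 1.
d is a quadratic residue mod p, hence 7229 splits in O_K.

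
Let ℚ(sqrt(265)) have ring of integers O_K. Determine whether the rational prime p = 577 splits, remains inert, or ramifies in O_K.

remains prime (inert)

Since 265 ≡ 1 mod 4, the ring of integers is ℤ[(1+√265)/2] with discriminant 265.
577 ∤ 265, so 577 is unramified.
Legendre symbol by Euler's criterion: (265/577) ≡ 265^288 ≡ 576 (mod 577), i.e. (265/577) = -1.
(265/577) = -1, so 577 is inert.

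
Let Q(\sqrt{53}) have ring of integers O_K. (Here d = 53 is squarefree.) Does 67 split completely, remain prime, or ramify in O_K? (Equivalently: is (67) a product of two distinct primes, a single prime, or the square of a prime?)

Since 53 ≡ 1 mod 4, the ring of integers is ℤ[(1+√53)/2] with discriminant 53.
Since gcd(67, 53) = 1 the prime 67 does not ramify.
Euler's criterion: 53^33 mod 67 = 66. Thus (53|67) = -1.
d is a non-residue mod p, hence 67 remains inert in O_K.

inert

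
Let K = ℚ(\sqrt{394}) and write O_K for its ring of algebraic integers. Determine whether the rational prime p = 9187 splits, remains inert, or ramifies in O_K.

Since 394 ≢ 1 mod 4, the ring of integers is ℤ[√394] with discriminant 4·394 = 1576.
Since gcd(9187, 1576) = 1 the prime 9187 does not ramify.
Compute (394/9187) via Euler: 394^((9187-1)/2) mod 9187 = 1, so (394/9187) = 1.
(394/9187) = 1, so 9187 splits.

split — (9187) = 𝔭₁𝔭₂ with 𝔭₁ ≠ 𝔭₂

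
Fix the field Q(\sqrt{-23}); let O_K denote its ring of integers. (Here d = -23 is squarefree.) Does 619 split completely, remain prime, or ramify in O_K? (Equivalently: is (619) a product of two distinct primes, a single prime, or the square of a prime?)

619 remains inert

-23 mod 4 = 1, hence disc K = -23 and O_K = ℤ[(1+√-23)/2].
619 ∤ -23, so 619 is unramified.
Compute (-23/619) via Euler: 596^((619-1)/2) mod 619 = 618, so (-23/619) = -1.
(-23/619) = -1, so 619 is inert.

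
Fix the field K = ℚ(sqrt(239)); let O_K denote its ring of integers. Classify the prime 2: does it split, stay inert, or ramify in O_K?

ramified — (2) = 𝔭²

Since 239 ≢ 1 mod 4, the ring of integers is ℤ[√239] with discriminant 4·239 = 956.
Ramification test: 2 | 956. The prime 2 ramifies in K.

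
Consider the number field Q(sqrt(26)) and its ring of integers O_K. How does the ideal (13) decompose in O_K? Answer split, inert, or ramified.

p ramifies

26 mod 4 = 2, hence disc K = 4·26 = 104 and O_K = ℤ[√26].
Ramification test: 13 | 104. The prime 13 ramifies in K.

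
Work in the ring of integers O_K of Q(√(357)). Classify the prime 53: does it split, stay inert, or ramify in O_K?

d = 357 ≡ 1 (mod 4), so O_K = ℤ[(1+√357)/2] and disc(K) = d = 357.
53 ∤ 357, so 53 is unramified.
Legendre symbol by Euler's criterion: (357/53) ≡ 357^26 ≡ 52 (mod 53), i.e. (357/53) = -1.
(357/53) = -1, so 53 is inert.

inert — (53) stays prime in O_K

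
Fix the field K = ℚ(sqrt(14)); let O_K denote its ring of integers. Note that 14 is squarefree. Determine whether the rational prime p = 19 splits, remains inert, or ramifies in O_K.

inert — (19) stays prime in O_K

Since 14 ≢ 1 mod 4, the ring of integers is ℤ[√14] with discriminant 4·14 = 56.
disc(K) = 56 is not divisible by 19; 19 is unramified.
Compute (14/19) via Euler: 14^((19-1)/2) mod 19 = 18, so (14/19) = -1.
Legendre symbol -1 ⇒ 19 is inert.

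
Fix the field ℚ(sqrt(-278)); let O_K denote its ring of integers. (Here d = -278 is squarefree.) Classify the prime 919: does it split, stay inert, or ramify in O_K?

Since -278 ≢ 1 mod 4, the ring of integers is ℤ[√-278] with discriminant 4·(-278) = -1112.
919 ∤ -1112, so 919 is unramified.
Legendre symbol by Euler's criterion: (-278/919) ≡ (-278)^459 ≡ 918 (mod 919), i.e. (-278/919) = -1.
Legendre symbol -1 ⇒ 919 is inert.

inert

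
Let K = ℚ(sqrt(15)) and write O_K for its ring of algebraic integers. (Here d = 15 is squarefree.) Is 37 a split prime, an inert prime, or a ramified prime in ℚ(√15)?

remains prime (inert)

15 mod 4 = 3, hence disc K = 4·15 = 60 and O_K = ℤ[√15].
Since gcd(37, 60) = 1 the prime 37 does not ramify.
Legendre symbol by Euler's criterion: (15/37) ≡ 15^18 ≡ 36 (mod 37), i.e. (15/37) = -1.
Legendre symbol -1 ⇒ 37 is inert.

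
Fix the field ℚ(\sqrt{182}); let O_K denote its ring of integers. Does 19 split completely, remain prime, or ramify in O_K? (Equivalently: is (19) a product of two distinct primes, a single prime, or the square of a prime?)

split

d = 182 ≡ 2 (mod 4), so O_K = ℤ[√182] and disc(K) = 4d = 728.
19 ∤ 728, so 19 is unramified.
Euler's criterion: 182^9 mod 19 = 1. Thus (182|19) = 1.
(182/19) = 1, so 19 splits.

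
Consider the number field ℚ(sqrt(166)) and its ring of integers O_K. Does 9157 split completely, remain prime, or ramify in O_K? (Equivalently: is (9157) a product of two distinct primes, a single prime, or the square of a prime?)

inert

Since 166 ≢ 1 mod 4, the ring of integers is ℤ[√166] with discriminant 4·166 = 664.
Since gcd(9157, 664) = 1 the prime 9157 does not ramify.
Legendre symbol by Euler's criterion: (166/9157) ≡ 166^4578 ≡ 9156 (mod 9157), i.e. (166/9157) = -1.
Legendre symbol -1 ⇒ 9157 is inert.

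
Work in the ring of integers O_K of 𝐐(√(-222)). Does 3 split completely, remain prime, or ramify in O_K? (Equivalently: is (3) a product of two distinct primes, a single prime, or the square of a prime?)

ramified

-222 mod 4 = 2, hence disc K = 4·(-222) = -888 and O_K = ℤ[√-222].
3 divides disc(K) = -888, so 3 ramifies.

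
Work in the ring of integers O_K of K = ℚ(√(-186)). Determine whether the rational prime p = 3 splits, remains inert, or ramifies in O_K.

d = -186 ≡ 2 (mod 4), so O_K = ℤ[√-186] and disc(K) = 4d = -744.
Ramification test: 3 | -744. The prime 3 ramifies in K.

ramified — (3) = 𝔭²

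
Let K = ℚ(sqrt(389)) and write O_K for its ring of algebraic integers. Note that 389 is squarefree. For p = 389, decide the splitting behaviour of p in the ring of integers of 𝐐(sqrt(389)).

389 mod 4 = 1, hence disc K = 389 and O_K = ℤ[(1+√389)/2].
389 divides disc(K) = 389, so 389 ramifies.

389 is ramified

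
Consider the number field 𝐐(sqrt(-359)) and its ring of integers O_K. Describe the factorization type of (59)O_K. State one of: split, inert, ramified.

p is inert

Since -359 ≡ 1 mod 4, the ring of integers is ℤ[(1+√-359)/2] with discriminant -359.
59 ∤ -359, so 59 is unramified.
Compute (-359/59) via Euler: 54^((59-1)/2) mod 59 = 58, so (-359/59) = -1.
d is a non-residue mod p, hence 59 remains inert in O_K.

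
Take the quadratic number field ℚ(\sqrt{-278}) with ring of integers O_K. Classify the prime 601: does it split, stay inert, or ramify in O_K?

d = -278 ≡ 2 (mod 4), so O_K = ℤ[√-278] and disc(K) = 4d = -1112.
disc(K) = -1112 is not divisible by 601; 601 is unramified.
Euler's criterion: (-278)^300 mod 601 = 1. Thus (-278|601) = 1.
d is a quadratic residue mod p, hence 601 splits in O_K.

601 splits in O_K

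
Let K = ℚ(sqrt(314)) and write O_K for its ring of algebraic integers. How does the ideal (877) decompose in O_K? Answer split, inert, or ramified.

split — (877) = 𝔭₁𝔭₂ with 𝔭₁ ≠ 𝔭₂

Since 314 ≢ 1 mod 4, the ring of integers is ℤ[√314] with discriminant 4·314 = 1256.
Since gcd(877, 1256) = 1 the prime 877 does not ramify.
Compute (314/877) via Euler: 314^((877-1)/2) mod 877 = 1, so (314/877) = 1.
(314/877) = 1, so 877 splits.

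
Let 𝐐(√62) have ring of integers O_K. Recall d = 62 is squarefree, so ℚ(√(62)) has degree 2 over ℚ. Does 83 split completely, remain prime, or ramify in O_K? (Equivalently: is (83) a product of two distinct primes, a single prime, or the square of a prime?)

remains prime (inert)

d = 62 ≡ 2 (mod 4), so O_K = ℤ[√62] and disc(K) = 4d = 248.
83 ∤ 248, so 83 is unramified.
Compute (62/83) via Euler: 62^((83-1)/2) mod 83 = 82, so (62/83) = -1.
d is a non-residue mod p, hence 83 remains inert in O_K.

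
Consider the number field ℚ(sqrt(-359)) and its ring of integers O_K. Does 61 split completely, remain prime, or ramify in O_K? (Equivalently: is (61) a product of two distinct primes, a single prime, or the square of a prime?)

Since -359 ≡ 1 mod 4, the ring of integers is ℤ[(1+√-359)/2] with discriminant -359.
disc(K) = -359 is not divisible by 61; 61 is unramified.
(-359/61) = 7^30 mod 61 = 60, giving Legendre symbol -1.
d is a non-residue mod p, hence 61 remains inert in O_K.

remains prime (inert)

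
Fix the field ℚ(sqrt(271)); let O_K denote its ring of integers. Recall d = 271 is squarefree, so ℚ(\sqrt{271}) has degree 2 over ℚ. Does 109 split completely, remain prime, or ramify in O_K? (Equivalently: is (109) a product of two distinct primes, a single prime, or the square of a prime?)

Since 271 ≢ 1 mod 4, the ring of integers is ℤ[√271] with discriminant 4·271 = 1084.
Since gcd(109, 1084) = 1 the prime 109 does not ramify.
Legendre symbol by Euler's criterion: (271/109) ≡ 271^54 ≡ 108 (mod 109), i.e. (271/109) = -1.
Legendre symbol -1 ⇒ 109 is inert.

109 remains inert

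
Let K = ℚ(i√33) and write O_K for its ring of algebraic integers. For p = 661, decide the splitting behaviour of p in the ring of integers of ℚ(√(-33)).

d = -33 ≡ 3 (mod 4), so O_K = ℤ[√-33] and disc(K) = 4d = -132.
Since gcd(661, -132) = 1 the prime 661 does not ramify.
(-33/661) = 628^330 mod 661 = 1, giving Legendre symbol 1.
Legendre symbol 1 ⇒ 661 is split.

split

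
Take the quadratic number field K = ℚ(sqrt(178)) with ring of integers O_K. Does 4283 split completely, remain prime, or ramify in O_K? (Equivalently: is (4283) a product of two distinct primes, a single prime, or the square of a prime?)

remains prime (inert)

d = 178 ≡ 2 (mod 4), so O_K = ℤ[√178] and disc(K) = 4d = 712.
Since gcd(4283, 712) = 1 the prime 4283 does not ramify.
Euler's criterion: 178^2141 mod 4283 = 4282. Thus (178|4283) = -1.
(178/4283) = -1, so 4283 is inert.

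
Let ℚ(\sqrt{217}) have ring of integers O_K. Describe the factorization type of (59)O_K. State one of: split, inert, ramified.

p is inert

Since 217 ≡ 1 mod 4, the ring of integers is ℤ[(1+√217)/2] with discriminant 217.
disc(K) = 217 is not divisible by 59; 59 is unramified.
Compute (217/59) via Euler: 40^((59-1)/2) mod 59 = 58, so (217/59) = -1.
Legendre symbol -1 ⇒ 59 is inert.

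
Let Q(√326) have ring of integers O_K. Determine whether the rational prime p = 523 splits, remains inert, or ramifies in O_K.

d = 326 ≡ 2 (mod 4), so O_K = ℤ[√326] and disc(K) = 4d = 1304.
Since gcd(523, 1304) = 1 the prime 523 does not ramify.
Legendre symbol by Euler's criterion: (326/523) ≡ 326^261 ≡ 1 (mod 523), i.e. (326/523) = 1.
(326/523) = 1, so 523 splits.

split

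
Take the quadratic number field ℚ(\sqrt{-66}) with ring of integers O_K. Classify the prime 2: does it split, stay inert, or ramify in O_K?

ramified — (2) = 𝔭²

Since -66 ≢ 1 mod 4, the ring of integers is ℤ[√-66] with discriminant 4·(-66) = -264.
disc(K) = -264 = 2·(-132), so p = 2 is ramified.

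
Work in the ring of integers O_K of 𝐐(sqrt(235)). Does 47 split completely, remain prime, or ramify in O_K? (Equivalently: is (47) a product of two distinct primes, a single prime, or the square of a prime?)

ramified

d = 235 ≡ 3 (mod 4), so O_K = ℤ[√235] and disc(K) = 4d = 940.
Ramification test: 47 | 940. The prime 47 ramifies in K.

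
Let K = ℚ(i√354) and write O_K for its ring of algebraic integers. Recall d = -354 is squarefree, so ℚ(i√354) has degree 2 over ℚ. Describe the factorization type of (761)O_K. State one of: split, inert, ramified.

remains prime (inert)

Since -354 ≢ 1 mod 4, the ring of integers is ℤ[√-354] with discriminant 4·(-354) = -1416.
761 ∤ -1416, so 761 is unramified.
Euler's criterion: (-354)^380 mod 761 = 760. Thus (-354|761) = -1.
d is a non-residue mod p, hence 761 remains inert in O_K.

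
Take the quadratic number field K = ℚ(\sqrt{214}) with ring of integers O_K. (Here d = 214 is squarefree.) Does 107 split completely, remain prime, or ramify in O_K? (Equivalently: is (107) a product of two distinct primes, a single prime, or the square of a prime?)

214 mod 4 = 2, hence disc K = 4·214 = 856 and O_K = ℤ[√214].
107 divides disc(K) = 856, so 107 ramifies.

107 is ramified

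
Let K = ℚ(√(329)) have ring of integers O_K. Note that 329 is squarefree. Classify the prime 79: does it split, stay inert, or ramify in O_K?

329 mod 4 = 1, hence disc K = 329 and O_K = ℤ[(1+√329)/2].
Since gcd(79, 329) = 1 the prime 79 does not ramify.
Compute (329/79) via Euler: 13^((79-1)/2) mod 79 = 1, so (329/79) = 1.
d is a quadratic residue mod p, hence 79 splits in O_K.

split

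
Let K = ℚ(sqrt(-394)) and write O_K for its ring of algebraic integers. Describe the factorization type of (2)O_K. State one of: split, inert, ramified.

d = -394 ≡ 2 (mod 4), so O_K = ℤ[√-394] and disc(K) = 4d = -1576.
Ramification test: 2 | -1576. The prime 2 ramifies in K.

ramifies in O_K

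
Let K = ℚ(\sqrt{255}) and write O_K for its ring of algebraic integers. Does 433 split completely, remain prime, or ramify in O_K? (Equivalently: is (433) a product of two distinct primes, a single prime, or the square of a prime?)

inert

255 mod 4 = 3, hence disc K = 4·255 = 1020 and O_K = ℤ[√255].
disc(K) = 1020 is not divisible by 433; 433 is unramified.
Compute (255/433) via Euler: 255^((433-1)/2) mod 433 = 432, so (255/433) = -1.
Legendre symbol -1 ⇒ 433 is inert.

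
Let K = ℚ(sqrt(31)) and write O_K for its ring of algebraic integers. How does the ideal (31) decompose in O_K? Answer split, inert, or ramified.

ramified — (31) = 𝔭²

Since 31 ≢ 1 mod 4, the ring of integers is ℤ[√31] with discriminant 4·31 = 124.
disc(K) = 124 = 31·4, so p = 31 is ramified.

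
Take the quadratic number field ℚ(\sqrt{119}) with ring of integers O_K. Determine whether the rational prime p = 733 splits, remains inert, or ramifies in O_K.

Since 119 ≢ 1 mod 4, the ring of integers is ℤ[√119] with discriminant 4·119 = 476.
Since gcd(733, 476) = 1 the prime 733 does not ramify.
Euler's criterion: 119^366 mod 733 = 732. Thus (119|733) = -1.
(119/733) = -1, so 733 is inert.

733 remains inert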